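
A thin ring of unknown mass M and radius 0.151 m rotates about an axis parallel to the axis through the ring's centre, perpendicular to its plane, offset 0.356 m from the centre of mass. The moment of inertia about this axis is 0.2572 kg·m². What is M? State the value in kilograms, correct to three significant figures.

I = I_cm + Md² = MR² + Md² = M·[1·(0.151)² + (0.356)²] = M·0.14954.
So M = 0.2572 / 0.14954 = 1.72 kg.

1.72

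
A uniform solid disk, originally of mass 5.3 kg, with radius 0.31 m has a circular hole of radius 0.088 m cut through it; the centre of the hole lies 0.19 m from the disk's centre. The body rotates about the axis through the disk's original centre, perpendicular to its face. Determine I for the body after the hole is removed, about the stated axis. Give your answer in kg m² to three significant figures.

0.238

Unpierced body about its centre: I₀ = (1/2)MR² = (1/2)(5.3)(0.31)² = 0.25467 kg m².
The removed disk has mass m = M·(r/R)² = (5.3)(0.088/0.31)² = 0.42709 kg (same uniform areal density).
Its moment of inertia about the rotation axis (parallel-axis theorem): I_hole = (1/2)mr² + md² = (1/2)(0.42709)(0.088)² + (0.42709)(0.19)² = 0.017072 kg m².
Treating the hole as negative mass, I = I₀ − I_hole = 0.25467 − 0.017072 = 0.23759 kg m².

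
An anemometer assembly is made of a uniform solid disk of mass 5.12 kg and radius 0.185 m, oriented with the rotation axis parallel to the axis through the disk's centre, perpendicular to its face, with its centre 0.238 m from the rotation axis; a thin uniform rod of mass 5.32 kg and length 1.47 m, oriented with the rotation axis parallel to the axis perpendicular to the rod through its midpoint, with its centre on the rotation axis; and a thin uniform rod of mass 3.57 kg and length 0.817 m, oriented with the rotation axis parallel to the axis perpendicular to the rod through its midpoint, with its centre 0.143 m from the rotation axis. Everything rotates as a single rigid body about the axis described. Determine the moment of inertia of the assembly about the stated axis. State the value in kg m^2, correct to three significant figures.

1.61

Solid disk: I_cm = (1/2)MR² = (1/2)(5.12)(0.185)² = 0.087616 kg m^2; centre at d = 0.238 m, so I = I_cm + Md² gives I = 0.087616 + (5.12)(0.238)² = 0.37763 kg m^2.
Thin rod: I_cm = (1/12)ML² = (1/12)(5.32)(1.47)² = 0.958 kg m^2; axis through the centre, so I = 0.958 kg m^2.
Thin rod: I_cm = (1/12)ML² = (1/12)(3.57)(0.817)² = 0.19858 kg m^2; centre at d = 0.143 m, so I = I_cm + Md² gives I = 0.19858 + (3.57)(0.143)² = 0.27158 kg m^2.
Total I = 0.37763 + 0.958 + 0.27158 = 1.6072 kg m^2.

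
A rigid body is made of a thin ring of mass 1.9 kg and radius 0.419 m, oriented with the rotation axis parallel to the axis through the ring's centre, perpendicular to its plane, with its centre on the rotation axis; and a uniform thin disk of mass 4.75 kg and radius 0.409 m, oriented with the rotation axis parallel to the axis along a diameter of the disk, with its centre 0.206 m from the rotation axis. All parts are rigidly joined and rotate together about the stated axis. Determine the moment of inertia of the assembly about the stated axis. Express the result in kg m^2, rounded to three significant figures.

0.734

Thin ring: I_cm = MR² = (1.9)(0.419)² = 0.33357 kg m^2; axis through the centre, so I = 0.33357 kg m^2.
Thin disk: I_cm = (1/4)MR² = (1/4)(4.75)(0.409)² = 0.19865 kg m^2; centre at d = 0.206 m, so I = I_cm + Md² gives I = 0.19865 + (4.75)(0.206)² = 0.40022 kg m^2.
Total I = 0.33357 + 0.40022 = 0.73378 kg m^2.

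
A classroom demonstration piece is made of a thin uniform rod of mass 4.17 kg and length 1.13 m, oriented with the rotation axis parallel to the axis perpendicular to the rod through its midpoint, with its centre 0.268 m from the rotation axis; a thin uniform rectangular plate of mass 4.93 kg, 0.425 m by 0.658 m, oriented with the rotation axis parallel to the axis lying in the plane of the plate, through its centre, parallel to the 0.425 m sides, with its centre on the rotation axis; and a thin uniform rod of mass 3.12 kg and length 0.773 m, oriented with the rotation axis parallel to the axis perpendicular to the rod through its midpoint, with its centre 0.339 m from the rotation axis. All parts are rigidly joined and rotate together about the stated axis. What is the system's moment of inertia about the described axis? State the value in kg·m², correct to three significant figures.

Thin rod: I_cm = (1/12)ML² = (1/12)(4.17)(1.13)² = 0.44372 kg·m²; centre at d = 0.268 m, so the parallel axis theorem gives I = 0.44372 + (4.17)(0.268)² = 0.74323 kg·m².
Rectangular plate: I_cm = (1/12)Mb² = (1/12)(4.93)(0.658)² = 0.17788 kg·m²; axis through the centre, so I = 0.17788 kg·m².
Thin rod: I_cm = (1/12)ML² = (1/12)(3.12)(0.773)² = 0.15536 kg·m²; centre at d = 0.339 m, so the parallel axis theorem gives I = 0.15536 + (3.12)(0.339)² = 0.51391 kg·m².
Total I = 0.74323 + 0.17788 + 0.51391 = 1.435 kg·m².

1.44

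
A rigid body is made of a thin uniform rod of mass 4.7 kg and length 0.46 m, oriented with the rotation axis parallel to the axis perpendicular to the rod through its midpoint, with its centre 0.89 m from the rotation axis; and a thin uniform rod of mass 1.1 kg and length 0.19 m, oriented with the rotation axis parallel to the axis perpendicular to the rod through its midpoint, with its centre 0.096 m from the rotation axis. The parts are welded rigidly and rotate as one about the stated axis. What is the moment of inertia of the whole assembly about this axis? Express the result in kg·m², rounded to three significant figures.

Thin rod: I_cm = (1/12)ML² = (1/12)(4.7)(0.46)² = 0.082877 kg·m²; centre at d = 0.89 m, so I = I_cm + Md² gives I = 0.082877 + (4.7)(0.89)² = 3.8057 kg·m².
Thin rod: I_cm = (1/12)ML² = (1/12)(1.1)(0.19)² = 0.0033092 kg·m²; centre at d = 0.096 m, so I = I_cm + Md² gives I = 0.0033092 + (1.1)(0.096)² = 0.013447 kg·m².
Total I = 3.8057 + 0.013447 = 3.8192 kg·m².

3.82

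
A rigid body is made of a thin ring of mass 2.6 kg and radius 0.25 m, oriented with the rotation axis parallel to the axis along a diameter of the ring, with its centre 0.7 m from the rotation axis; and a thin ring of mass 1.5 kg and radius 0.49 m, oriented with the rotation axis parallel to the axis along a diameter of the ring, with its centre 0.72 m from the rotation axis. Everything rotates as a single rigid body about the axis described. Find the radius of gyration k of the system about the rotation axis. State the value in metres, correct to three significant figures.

0.751

Thin ring: I_cm = (1/2)MR² = (1/2)(2.6)(0.25)² = 0.08125 kg m²; centre at d = 0.7 m, so I = I_cm + Md² gives I = 0.08125 + (2.6)(0.7)² = 1.3552 kg m².
Thin ring: I_cm = (1/2)MR² = (1/2)(1.5)(0.49)² = 0.18007 kg m²; centre at d = 0.72 m, so I = I_cm + Md² gives I = 0.18007 + (1.5)(0.72)² = 0.95767 kg m².
Total I = 2.3129 kg m²; total mass M = 4.1 kg.
k = √(I/M) = √(2.3129/4.1) = 0.75108 m.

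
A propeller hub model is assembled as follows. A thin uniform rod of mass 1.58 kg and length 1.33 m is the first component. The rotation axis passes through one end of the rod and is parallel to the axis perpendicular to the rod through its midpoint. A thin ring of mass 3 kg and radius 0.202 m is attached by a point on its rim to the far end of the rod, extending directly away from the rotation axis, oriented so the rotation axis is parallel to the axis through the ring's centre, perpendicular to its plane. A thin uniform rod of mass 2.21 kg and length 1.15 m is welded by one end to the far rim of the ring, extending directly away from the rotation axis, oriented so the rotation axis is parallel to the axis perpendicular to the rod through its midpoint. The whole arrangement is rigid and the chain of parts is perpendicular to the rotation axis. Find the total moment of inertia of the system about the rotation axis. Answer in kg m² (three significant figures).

20.1

Thin rod: I_cm = (1/12)ML² = (1/12)(1.58)(1.33)² = 0.23291 kg m²; centre at d = 0.665 m, so the parallel axis theorem gives I = 0.23291 + (1.58)(0.665)² = 0.93162 kg m².
Thin ring: I_cm = MR² = (3)(0.202)² = 0.12241 kg m²; centre at d = 0.665 + 0.665 + 0.202 = 1.532 m, so the parallel axis theorem gives I = 0.12241 + (3)(1.532)² = 7.1635 kg m².
Thin rod: I_cm = (1/12)ML² = (1/12)(2.21)(1.15)² = 0.24356 kg m²; centre at d = 0.665 + 0.665 + 0.202 + 0.202 + 0.575 = 2.309 m, so the parallel axis theorem gives I = 0.24356 + (2.21)(2.309)² = 12.026 kg m².
Total I = 0.93162 + 7.1635 + 12.026 = 20.121 kg m².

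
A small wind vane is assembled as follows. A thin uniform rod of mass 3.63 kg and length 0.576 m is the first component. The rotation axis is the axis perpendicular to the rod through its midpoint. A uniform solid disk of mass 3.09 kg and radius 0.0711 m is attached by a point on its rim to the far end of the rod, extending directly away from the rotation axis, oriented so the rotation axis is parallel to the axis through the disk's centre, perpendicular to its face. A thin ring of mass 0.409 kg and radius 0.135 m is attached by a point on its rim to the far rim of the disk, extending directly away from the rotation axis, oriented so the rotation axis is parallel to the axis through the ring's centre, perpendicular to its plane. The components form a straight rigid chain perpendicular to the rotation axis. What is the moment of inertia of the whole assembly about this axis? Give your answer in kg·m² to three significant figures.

Thin rod: I_cm = (1/12)ML² = (1/12)(3.63)(0.576)² = 0.10036 kg·m²; axis through the centre, so I = 0.10036 kg·m².
Solid disk: I_cm = (1/2)MR² = (1/2)(3.09)(0.0711)² = 0.0078103 kg·m²; centre at d = 0.288 + 0.0711 = 0.3591 m, so the parallel axis theorem gives I = 0.0078103 + (3.09)(0.3591)² = 0.40627 kg·m².
Thin ring: I_cm = MR² = (0.409)(0.135)² = 0.007454 kg·m²; centre at d = 0.288 + 0.0711 + 0.0711 + 0.135 = 0.5652 m, so the parallel axis theorem gives I = 0.007454 + (0.409)(0.5652)² = 0.13811 kg·m².
Total I = 0.10036 + 0.40627 + 0.13811 = 0.64475 kg·m².

0.645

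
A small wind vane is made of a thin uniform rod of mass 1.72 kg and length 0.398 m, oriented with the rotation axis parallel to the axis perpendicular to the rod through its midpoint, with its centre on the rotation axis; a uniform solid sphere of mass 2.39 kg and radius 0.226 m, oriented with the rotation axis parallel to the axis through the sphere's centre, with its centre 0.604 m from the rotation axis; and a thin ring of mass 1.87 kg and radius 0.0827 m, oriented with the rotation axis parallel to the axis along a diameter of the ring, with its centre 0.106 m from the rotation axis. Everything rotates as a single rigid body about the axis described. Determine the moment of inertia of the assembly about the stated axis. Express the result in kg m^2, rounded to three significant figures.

Thin rod: I_cm = (1/12)ML² = (1/12)(1.72)(0.398)² = 0.022705 kg m^2; axis through the centre, so I = 0.022705 kg m^2.
Solid sphere: I_cm = (2/5)MR² = (2/5)(2.39)(0.226)² = 0.048829 kg m^2; centre at d = 0.604 m, so the parallel axis theorem gives I = 0.048829 + (2.39)(0.604)² = 0.92074 kg m^2.
Thin ring: I_cm = (1/2)MR² = (1/2)(1.87)(0.0827)² = 0.0063947 kg m^2; centre at d = 0.106 m, so the parallel axis theorem gives I = 0.0063947 + (1.87)(0.106)² = 0.027406 kg m^2.
Total I = 0.022705 + 0.92074 + 0.027406 = 0.97085 kg m^2.

0.971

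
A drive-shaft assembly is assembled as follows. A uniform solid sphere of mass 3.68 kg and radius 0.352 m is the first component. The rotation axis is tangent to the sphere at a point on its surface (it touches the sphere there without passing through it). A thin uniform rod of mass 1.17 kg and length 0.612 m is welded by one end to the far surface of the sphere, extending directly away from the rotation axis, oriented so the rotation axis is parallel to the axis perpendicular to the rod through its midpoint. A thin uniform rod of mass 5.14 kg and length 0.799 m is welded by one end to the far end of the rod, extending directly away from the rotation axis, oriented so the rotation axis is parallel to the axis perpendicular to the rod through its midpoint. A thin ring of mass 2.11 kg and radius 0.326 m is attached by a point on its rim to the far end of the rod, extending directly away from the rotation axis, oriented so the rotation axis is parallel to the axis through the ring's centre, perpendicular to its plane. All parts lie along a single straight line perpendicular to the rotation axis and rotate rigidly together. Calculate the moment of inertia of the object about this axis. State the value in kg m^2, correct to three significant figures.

Solid sphere: I_cm = (2/5)MR² = (2/5)(3.68)(0.352)² = 0.18239 kg m^2; centre at d = 0.352 m, so I = I_cm + Md² gives I = 0.18239 + (3.68)(0.352)² = 0.63835 kg m^2.
Thin rod: I_cm = (1/12)ML² = (1/12)(1.17)(0.612)² = 0.036518 kg m^2; centre at d = 0.352 + 0.352 + 0.306 = 1.01 m, so I = I_cm + Md² gives I = 0.036518 + (1.17)(1.01)² = 1.23 kg m^2.
Thin rod: I_cm = (1/12)ML² = (1/12)(5.14)(0.799)² = 0.27345 kg m^2; centre at d = 0.352 + 0.352 + 0.306 + 0.306 + 0.3995 = 1.7155 m, so I = I_cm + Md² gives I = 0.27345 + (5.14)(1.7155)² = 15.4 kg m^2.
Thin ring: I_cm = MR² = (2.11)(0.326)² = 0.22424 kg m^2; centre at d = 0.352 + 0.352 + 0.306 + 0.306 + 0.3995 + 0.3995 + 0.326 = 2.441 m, so I = I_cm + Md² gives I = 0.22424 + (2.11)(2.441)² = 12.797 kg m^2.
Total I = 0.63835 + 1.23 + 15.4 + 12.797 = 30.065 kg m^2.

30.1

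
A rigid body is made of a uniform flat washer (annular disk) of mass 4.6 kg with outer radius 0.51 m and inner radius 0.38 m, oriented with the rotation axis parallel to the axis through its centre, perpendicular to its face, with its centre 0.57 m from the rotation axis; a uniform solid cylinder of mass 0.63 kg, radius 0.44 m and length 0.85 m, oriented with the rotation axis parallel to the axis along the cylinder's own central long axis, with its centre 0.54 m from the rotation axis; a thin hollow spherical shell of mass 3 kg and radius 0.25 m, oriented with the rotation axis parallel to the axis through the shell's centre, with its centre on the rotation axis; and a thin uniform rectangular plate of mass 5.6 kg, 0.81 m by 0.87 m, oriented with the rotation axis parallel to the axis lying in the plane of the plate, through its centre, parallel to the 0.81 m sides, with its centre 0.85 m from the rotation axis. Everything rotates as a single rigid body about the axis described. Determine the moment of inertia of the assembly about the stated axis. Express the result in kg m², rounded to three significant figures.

7.19

Annular disk: I_cm = (1/2)M(R²+r²) = (1/2)(4.6)[(0.51)² + (0.38)²] = 0.93035 kg m²; centre at d = 0.57 m, so I = I_cm + Md² gives I = 0.93035 + (4.6)(0.57)² = 2.4249 kg m².
Solid cylinder: I_cm = (1/2)MR² = (1/2)(0.63)(0.44)² = 0.060984 kg m²; centre at d = 0.54 m, so I = I_cm + Md² gives I = 0.060984 + (0.63)(0.54)² = 0.24469 kg m².
Spherical shell: I_cm = (2/3)MR² = (2/3)(3)(0.25)² = 0.125 kg m²; axis through the centre, so I = 0.125 kg m².
Rectangular plate: I_cm = (1/12)Mb² = (1/12)(5.6)(0.87)² = 0.35322 kg m²; centre at d = 0.85 m, so I = I_cm + Md² gives I = 0.35322 + (5.6)(0.85)² = 4.3992 kg m².
Total I = 2.4249 + 0.24469 + 0.125 + 4.3992 = 7.1938 kg m².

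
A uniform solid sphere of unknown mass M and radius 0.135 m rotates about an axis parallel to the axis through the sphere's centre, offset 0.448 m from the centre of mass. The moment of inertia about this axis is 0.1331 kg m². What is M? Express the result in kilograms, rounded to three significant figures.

0.640

I = I_cm + Md² = (2/5)MR² + Md² = M·[0.4·(0.135)² + (0.448)²] = M·0.20799.
So M = 0.1331 / 0.20799 = 0.63992 kg.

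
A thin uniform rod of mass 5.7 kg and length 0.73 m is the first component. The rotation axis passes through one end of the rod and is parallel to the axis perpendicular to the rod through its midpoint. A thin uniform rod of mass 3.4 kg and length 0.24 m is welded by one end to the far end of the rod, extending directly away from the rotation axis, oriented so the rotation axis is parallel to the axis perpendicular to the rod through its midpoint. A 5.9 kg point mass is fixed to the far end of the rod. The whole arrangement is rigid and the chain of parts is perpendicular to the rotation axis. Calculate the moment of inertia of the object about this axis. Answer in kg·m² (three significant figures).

9.04

Thin rod: I_cm = (1/12)ML² = (1/12)(5.7)(0.73)² = 0.25313 kg·m²; centre at d = 0.365 m, so the parallel axis theorem gives I = 0.25313 + (5.7)(0.365)² = 1.0125 kg·m².
Thin rod: I_cm = (1/12)ML² = (1/12)(3.4)(0.24)² = 0.01632 kg·m²; centre at d = 0.365 + 0.365 + 0.12 = 0.85 m, so the parallel axis theorem gives I = 0.01632 + (3.4)(0.85)² = 2.4728 kg·m².
Point mass: I_cm = 0; centre at d = 0.365 + 0.365 + 0.12 + 0.12 = 0.97 m, so the parallel axis theorem gives I = 0 + (5.9)(0.97)² = 5.5513 kg·m².
Total I = 1.0125 + 2.4728 + 5.5513 = 9.0366 kg·m².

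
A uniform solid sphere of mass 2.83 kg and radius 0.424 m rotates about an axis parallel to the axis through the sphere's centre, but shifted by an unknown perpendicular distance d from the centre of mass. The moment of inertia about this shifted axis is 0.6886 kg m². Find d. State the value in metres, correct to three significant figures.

0.414

About the centre-of-mass axis, I_cm = (2/5)MR² = (2/5)(2.83)(0.424)² = 0.20351 kg m².
Parallel axis theorem: I = I_cm + Md², so Md² = 0.6886 − 0.20351 = 0.48509 kg m².
d = √(0.48509 / 2.83) = 0.41402 m.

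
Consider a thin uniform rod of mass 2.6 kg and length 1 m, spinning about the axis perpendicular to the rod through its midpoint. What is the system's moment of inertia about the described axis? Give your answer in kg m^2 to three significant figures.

I_cm = (1/12)ML² = (1/12)(2.6)(1)² = 0.21667 kg m^2; axis through the centre, so I = 0.21667 kg m^2.

0.217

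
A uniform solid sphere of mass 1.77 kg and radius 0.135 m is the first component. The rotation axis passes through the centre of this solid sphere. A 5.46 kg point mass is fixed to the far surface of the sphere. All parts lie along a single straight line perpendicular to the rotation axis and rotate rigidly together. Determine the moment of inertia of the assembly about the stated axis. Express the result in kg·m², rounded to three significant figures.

Solid sphere: I_cm = (2/5)MR² = (2/5)(1.77)(0.135)² = 0.012903 kg·m²; axis through the centre, so I = 0.012903 kg·m².
Point mass: I_cm = 0; centre at d = 0.135 m, so the parallel axis theorem gives I = 0 + (5.46)(0.135)² = 0.099509 kg·m².
Total I = 0.012903 + 0.099509 = 0.11241 kg·m².

0.112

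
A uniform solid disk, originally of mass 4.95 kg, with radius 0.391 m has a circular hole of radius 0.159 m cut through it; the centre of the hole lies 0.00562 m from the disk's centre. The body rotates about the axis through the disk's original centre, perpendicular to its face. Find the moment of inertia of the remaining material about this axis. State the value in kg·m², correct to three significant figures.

0.368

Unpierced body about its centre: I₀ = (1/2)MR² = (1/2)(4.95)(0.391)² = 0.37838 kg·m².
The removed disk has mass m = M·(r/R)² = (4.95)(0.159/0.391)² = 0.81855 kg (same uniform areal density).
Its moment of inertia about the rotation axis (parallel-axis theorem): I_hole = (1/2)mr² + md² = (1/2)(0.81855)(0.159)² + (0.81855)(0.00562)² = 0.010373 kg·m².
Treating the hole as negative mass, I = I₀ − I_hole = 0.37838 − 0.010373 = 0.36801 kg·m².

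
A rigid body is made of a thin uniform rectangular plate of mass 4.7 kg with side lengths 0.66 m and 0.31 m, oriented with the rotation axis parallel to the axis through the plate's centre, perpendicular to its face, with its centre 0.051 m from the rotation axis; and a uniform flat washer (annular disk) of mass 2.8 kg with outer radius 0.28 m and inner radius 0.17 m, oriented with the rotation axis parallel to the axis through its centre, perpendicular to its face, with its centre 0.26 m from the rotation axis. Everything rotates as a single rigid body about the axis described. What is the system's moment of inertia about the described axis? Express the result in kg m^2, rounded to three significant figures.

Rectangular plate: I_cm = (1/12)M(a²+b²) = (1/12)(4.7)[(0.66)² + (0.31)²] = 0.20825 kg m^2; centre at d = 0.051 m, so the parallel axis theorem gives I = 0.20825 + (4.7)(0.051)² = 0.22047 kg m^2.
Annular disk: I_cm = (1/2)M(R²+r²) = (1/2)(2.8)[(0.28)² + (0.17)²] = 0.15022 kg m^2; centre at d = 0.26 m, so the parallel axis theorem gives I = 0.15022 + (2.8)(0.26)² = 0.3395 kg m^2.
Total I = 0.22047 + 0.3395 = 0.55997 kg m^2.

0.560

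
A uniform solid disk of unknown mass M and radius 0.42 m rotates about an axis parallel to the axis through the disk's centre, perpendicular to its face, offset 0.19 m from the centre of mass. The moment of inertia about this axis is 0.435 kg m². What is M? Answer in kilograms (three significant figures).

I = I_cm + Md² = (1/2)MR² + Md² = M·[0.5·(0.42)² + (0.19)²] = M·0.1243.
So M = 0.435 / 0.1243 = 3.4996 kg.

3.50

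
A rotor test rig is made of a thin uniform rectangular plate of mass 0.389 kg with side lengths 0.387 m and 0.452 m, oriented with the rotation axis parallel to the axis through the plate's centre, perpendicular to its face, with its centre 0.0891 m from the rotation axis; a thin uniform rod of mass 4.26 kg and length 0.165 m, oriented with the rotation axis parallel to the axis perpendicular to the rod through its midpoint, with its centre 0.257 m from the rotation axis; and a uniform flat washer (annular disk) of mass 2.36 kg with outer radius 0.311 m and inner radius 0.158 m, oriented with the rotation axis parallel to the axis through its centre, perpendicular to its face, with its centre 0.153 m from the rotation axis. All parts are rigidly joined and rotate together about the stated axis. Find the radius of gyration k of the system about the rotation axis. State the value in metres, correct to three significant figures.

Rectangular plate: I_cm = (1/12)M(a²+b²) = (1/12)(0.389)[(0.387)² + (0.452)²] = 0.011478 kg·m²; centre at d = 0.0891 m, so I = I_cm + Md² gives I = 0.011478 + (0.389)(0.0891)² = 0.014566 kg·m².
Thin rod: I_cm = (1/12)ML² = (1/12)(4.26)(0.165)² = 0.0096649 kg·m²; centre at d = 0.257 m, so I = I_cm + Md² gives I = 0.0096649 + (4.26)(0.257)² = 0.29103 kg·m².
Annular disk: I_cm = (1/2)M(R²+r²) = (1/2)(2.36)[(0.311)² + (0.158)²] = 0.14359 kg·m²; centre at d = 0.153 m, so I = I_cm + Md² gives I = 0.14359 + (2.36)(0.153)² = 0.19883 kg·m².
Total I = 0.50443 kg·m²; total mass M = 7.009 kg.
k = √(I/M) = √(0.50443/7.009) = 0.26827 m.

0.268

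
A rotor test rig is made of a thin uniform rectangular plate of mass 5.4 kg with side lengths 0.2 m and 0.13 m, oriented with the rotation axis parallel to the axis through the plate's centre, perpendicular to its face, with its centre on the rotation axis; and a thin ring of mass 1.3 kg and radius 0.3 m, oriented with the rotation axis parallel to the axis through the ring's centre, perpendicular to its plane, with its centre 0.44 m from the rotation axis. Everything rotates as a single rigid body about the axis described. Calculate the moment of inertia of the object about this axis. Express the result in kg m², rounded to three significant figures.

0.394

Rectangular plate: I_cm = (1/12)M(a²+b²) = (1/12)(5.4)[(0.2)² + (0.13)²] = 0.025605 kg m²; axis through the centre, so I = 0.025605 kg m².
Thin ring: I_cm = MR² = (1.3)(0.3)² = 0.117 kg m²; centre at d = 0.44 m, so the parallel axis theorem gives I = 0.117 + (1.3)(0.44)² = 0.36868 kg m².
Total I = 0.025605 + 0.36868 = 0.39428 kg m².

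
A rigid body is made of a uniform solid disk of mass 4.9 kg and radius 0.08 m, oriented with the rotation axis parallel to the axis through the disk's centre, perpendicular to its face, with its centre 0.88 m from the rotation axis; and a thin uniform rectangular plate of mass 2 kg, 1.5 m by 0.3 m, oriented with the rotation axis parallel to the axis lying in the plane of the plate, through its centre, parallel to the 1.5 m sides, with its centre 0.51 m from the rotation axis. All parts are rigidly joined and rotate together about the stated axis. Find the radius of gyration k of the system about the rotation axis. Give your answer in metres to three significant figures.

Solid disk: I_cm = (1/2)MR² = (1/2)(4.9)(0.08)² = 0.01568 kg m^2; centre at d = 0.88 m, so the parallel axis theorem gives I = 0.01568 + (4.9)(0.88)² = 3.8102 kg m^2.
Rectangular plate: I_cm = (1/12)Mb² = (1/12)(2)(0.3)² = 0.015 kg m^2; centre at d = 0.51 m, so the parallel axis theorem gives I = 0.015 + (2)(0.51)² = 0.5352 kg m^2.
Total I = 4.3454 kg m^2; total mass M = 6.9 kg.
k = √(I/M) = √(4.3454/6.9) = 0.79358 m.

0.794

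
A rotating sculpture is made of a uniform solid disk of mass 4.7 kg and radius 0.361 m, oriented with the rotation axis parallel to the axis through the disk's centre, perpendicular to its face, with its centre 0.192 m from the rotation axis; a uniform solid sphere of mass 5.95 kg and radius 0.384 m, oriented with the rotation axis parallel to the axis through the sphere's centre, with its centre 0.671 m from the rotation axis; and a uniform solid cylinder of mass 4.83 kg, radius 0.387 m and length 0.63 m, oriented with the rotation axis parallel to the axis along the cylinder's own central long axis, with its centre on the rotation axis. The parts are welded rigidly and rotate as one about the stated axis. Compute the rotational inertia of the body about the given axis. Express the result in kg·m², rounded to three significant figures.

3.87

Solid disk: I_cm = (1/2)MR² = (1/2)(4.7)(0.361)² = 0.30625 kg·m²; centre at d = 0.192 m, so I = I_cm + Md² gives I = 0.30625 + (4.7)(0.192)² = 0.47952 kg·m².
Solid sphere: I_cm = (2/5)MR² = (2/5)(5.95)(0.384)² = 0.35095 kg·m²; centre at d = 0.671 m, so I = I_cm + Md² gives I = 0.35095 + (5.95)(0.671)² = 3.0299 kg·m².
Solid cylinder: I_cm = (1/2)MR² = (1/2)(4.83)(0.387)² = 0.36169 kg·m²; axis through the centre, so I = 0.36169 kg·m².
Total I = 0.47952 + 3.0299 + 0.36169 = 3.8711 kg·m².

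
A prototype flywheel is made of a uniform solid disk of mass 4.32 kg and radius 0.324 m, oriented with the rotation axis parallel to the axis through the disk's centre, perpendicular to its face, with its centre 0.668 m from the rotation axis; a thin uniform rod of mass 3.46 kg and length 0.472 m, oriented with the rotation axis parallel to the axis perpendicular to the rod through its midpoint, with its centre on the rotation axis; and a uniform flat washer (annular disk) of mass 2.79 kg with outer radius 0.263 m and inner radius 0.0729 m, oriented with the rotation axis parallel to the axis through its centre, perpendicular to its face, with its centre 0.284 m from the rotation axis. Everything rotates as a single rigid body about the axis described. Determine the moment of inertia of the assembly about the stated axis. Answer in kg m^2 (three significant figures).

2.55

Solid disk: I_cm = (1/2)MR² = (1/2)(4.32)(0.324)² = 0.22675 kg m^2; centre at d = 0.668 m, so I = I_cm + Md² gives I = 0.22675 + (4.32)(0.668)² = 2.1544 kg m^2.
Thin rod: I_cm = (1/12)ML² = (1/12)(3.46)(0.472)² = 0.064236 kg m^2; axis through the centre, so I = 0.064236 kg m^2.
Annular disk: I_cm = (1/2)M(R²+r²) = (1/2)(2.79)[(0.263)² + (0.0729)²] = 0.1039 kg m^2; centre at d = 0.284 m, so I = I_cm + Md² gives I = 0.1039 + (2.79)(0.284)² = 0.32893 kg m^2.
Total I = 2.1544 + 0.064236 + 0.32893 = 2.5476 kg m^2.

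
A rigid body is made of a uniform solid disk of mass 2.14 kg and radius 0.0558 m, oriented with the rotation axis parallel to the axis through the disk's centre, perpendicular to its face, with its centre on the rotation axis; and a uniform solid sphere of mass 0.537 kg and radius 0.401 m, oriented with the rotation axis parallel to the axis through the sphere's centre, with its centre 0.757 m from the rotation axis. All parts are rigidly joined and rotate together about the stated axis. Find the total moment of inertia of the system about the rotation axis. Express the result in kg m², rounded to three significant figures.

Solid disk: I_cm = (1/2)MR² = (1/2)(2.14)(0.0558)² = 0.0033316 kg m²; axis through the centre, so I = 0.0033316 kg m².
Solid sphere: I_cm = (2/5)MR² = (2/5)(0.537)(0.401)² = 0.03454 kg m²; centre at d = 0.757 m, so the parallel axis theorem gives I = 0.03454 + (0.537)(0.757)² = 0.34227 kg m².
Total I = 0.0033316 + 0.34227 = 0.3456 kg m².

0.346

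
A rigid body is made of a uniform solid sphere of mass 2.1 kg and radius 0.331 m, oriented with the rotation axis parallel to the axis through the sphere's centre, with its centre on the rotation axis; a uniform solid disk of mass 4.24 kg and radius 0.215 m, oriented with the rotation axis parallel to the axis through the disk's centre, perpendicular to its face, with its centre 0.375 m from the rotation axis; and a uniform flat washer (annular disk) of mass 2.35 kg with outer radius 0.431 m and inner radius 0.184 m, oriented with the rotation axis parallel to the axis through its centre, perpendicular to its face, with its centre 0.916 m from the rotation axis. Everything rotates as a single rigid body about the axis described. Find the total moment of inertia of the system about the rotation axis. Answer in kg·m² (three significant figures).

Solid sphere: I_cm = (2/5)MR² = (2/5)(2.1)(0.331)² = 0.092031 kg·m²; axis through the centre, so I = 0.092031 kg·m².
Solid disk: I_cm = (1/2)MR² = (1/2)(4.24)(0.215)² = 0.097997 kg·m²; centre at d = 0.375 m, so I = I_cm + Md² gives I = 0.097997 + (4.24)(0.375)² = 0.69425 kg·m².
Annular disk: I_cm = (1/2)M(R²+r²) = (1/2)(2.35)[(0.431)² + (0.184)²] = 0.25805 kg·m²; centre at d = 0.916 m, so I = I_cm + Md² gives I = 0.25805 + (2.35)(0.916)² = 2.2298 kg·m².
Total I = 0.092031 + 0.69425 + 2.2298 = 3.0161 kg·m².

3.02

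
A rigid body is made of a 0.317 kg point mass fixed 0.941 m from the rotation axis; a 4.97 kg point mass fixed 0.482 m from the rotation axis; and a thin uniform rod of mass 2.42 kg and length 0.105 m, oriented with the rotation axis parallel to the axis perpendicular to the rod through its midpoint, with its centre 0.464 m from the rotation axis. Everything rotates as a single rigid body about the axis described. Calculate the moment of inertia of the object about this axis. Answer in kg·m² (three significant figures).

1.96

Point mass: I_cm = 0; centre at d = 0.941 m, so the parallel axis theorem gives I = 0 + (0.317)(0.941)² = 0.2807 kg·m².
Point mass: I_cm = 0; centre at d = 0.482 m, so the parallel axis theorem gives I = 0 + (4.97)(0.482)² = 1.1547 kg·m².
Thin rod: I_cm = (1/12)ML² = (1/12)(2.42)(0.105)² = 0.0022234 kg·m²; centre at d = 0.464 m, so the parallel axis theorem gives I = 0.0022234 + (2.42)(0.464)² = 0.52324 kg·m².
Total I = 0.2807 + 1.1547 + 0.52324 = 1.9586 kg·m².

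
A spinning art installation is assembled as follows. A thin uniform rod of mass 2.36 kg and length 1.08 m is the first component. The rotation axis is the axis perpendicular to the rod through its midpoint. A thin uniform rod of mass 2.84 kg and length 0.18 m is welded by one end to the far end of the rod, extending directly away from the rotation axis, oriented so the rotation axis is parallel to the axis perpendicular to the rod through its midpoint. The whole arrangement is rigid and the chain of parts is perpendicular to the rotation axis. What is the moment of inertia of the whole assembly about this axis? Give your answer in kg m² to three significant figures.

Thin rod: I_cm = (1/12)ML² = (1/12)(2.36)(1.08)² = 0.22939 kg m²; axis through the centre, so I = 0.22939 kg m².
Thin rod: I_cm = (1/12)ML² = (1/12)(2.84)(0.18)² = 0.007668 kg m²; centre at d = 0.54 + 0.09 = 0.63 m, so I = I_cm + Md² gives I = 0.007668 + (2.84)(0.63)² = 1.1349 kg m².
Total I = 0.22939 + 1.1349 = 1.3643 kg m².

1.36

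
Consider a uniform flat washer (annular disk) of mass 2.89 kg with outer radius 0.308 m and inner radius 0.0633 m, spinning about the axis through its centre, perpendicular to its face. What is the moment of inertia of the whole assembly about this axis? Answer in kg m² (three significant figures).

I_cm = (1/2)M(R²+r²) = (1/2)(2.89)[(0.308)² + (0.0633)²] = 0.14287 kg m²; axis through the centre, so I = 0.14287 kg m².

0.143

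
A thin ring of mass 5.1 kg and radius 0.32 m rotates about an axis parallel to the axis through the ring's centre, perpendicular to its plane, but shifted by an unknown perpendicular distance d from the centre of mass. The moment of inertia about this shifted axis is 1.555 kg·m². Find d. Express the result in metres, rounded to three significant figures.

About the centre-of-mass axis, I_cm = MR² = (5.1)(0.32)² = 0.52224 kg·m².
Parallel axis theorem: I = I_cm + Md², so Md² = 1.555 − 0.52224 = 1.0328 kg·m².
d = √(1.0328 / 5.1) = 0.45 m.

0.450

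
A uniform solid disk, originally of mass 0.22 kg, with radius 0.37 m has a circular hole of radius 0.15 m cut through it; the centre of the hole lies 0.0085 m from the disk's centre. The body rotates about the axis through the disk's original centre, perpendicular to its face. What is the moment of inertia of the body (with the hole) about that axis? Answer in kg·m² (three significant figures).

0.0146

Unpierced body about its centre: I₀ = (1/2)MR² = (1/2)(0.22)(0.37)² = 0.015059 kg·m².
The removed disk has mass m = M·(r/R)² = (0.22)(0.15/0.37)² = 0.036158 kg (same uniform areal density).
Its moment of inertia about the rotation axis (parallel-axis theorem): I_hole = (1/2)mr² + md² = (1/2)(0.036158)(0.15)² + (0.036158)(0.0085)² = 0.00040939 kg·m².
Treating the hole as negative mass, I = I₀ − I_hole = 0.015059 − 0.00040939 = 0.01465 kg·m².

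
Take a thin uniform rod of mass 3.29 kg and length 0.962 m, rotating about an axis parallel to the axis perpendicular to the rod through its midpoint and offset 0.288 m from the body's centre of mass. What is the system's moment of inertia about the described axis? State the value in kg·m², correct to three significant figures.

0.527

I_cm = (1/12)ML² = (1/12)(3.29)(0.962)² = 0.25373 kg·m²; centre at d = 0.288 m, so I = I_cm + Md² gives I = 0.25373 + (3.29)(0.288)² = 0.52661 kg·m².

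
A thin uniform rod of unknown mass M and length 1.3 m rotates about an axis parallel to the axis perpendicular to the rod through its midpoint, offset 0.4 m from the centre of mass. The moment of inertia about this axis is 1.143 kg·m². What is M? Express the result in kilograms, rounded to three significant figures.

I = I_cm + Md² = (1/12)ML² + Md² = M·[0.0833333·(1.3)² + (0.4)²] = M·0.30083.
So M = 1.143 / 0.30083 = 3.7994 kg.

3.80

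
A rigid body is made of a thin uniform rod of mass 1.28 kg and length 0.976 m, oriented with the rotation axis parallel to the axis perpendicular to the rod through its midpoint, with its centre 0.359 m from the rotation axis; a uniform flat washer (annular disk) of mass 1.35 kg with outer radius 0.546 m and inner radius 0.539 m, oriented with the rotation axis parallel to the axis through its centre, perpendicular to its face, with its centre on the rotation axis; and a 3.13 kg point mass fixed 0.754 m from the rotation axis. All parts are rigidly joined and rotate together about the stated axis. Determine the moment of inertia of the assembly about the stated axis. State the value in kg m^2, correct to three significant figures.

2.44

Thin rod: I_cm = (1/12)ML² = (1/12)(1.28)(0.976)² = 0.10161 kg m^2; centre at d = 0.359 m, so the parallel axis theorem gives I = 0.10161 + (1.28)(0.359)² = 0.26658 kg m^2.
Annular disk: I_cm = (1/2)M(R²+r²) = (1/2)(1.35)[(0.546)² + (0.539)²] = 0.39733 kg m^2; axis through the centre, so I = 0.39733 kg m^2.
Point mass: I_cm = 0; centre at d = 0.754 m, so the parallel axis theorem gives I = 0 + (3.13)(0.754)² = 1.7795 kg m^2.
Total I = 0.26658 + 0.39733 + 1.7795 = 2.4434 kg m^2.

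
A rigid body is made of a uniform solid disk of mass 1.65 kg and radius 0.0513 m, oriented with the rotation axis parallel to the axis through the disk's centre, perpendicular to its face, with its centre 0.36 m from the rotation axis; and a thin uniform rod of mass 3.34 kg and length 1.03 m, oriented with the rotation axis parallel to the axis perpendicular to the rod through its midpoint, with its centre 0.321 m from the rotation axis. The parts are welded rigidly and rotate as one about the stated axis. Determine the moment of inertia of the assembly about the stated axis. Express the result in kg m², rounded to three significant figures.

0.855

Solid disk: I_cm = (1/2)MR² = (1/2)(1.65)(0.0513)² = 0.0021711 kg m²; centre at d = 0.36 m, so I = I_cm + Md² gives I = 0.0021711 + (1.65)(0.36)² = 0.21601 kg m².
Thin rod: I_cm = (1/12)ML² = (1/12)(3.34)(1.03)² = 0.29528 kg m²; centre at d = 0.321 m, so I = I_cm + Md² gives I = 0.29528 + (3.34)(0.321)² = 0.63944 kg m².
Total I = 0.21601 + 0.63944 = 0.85545 kg m².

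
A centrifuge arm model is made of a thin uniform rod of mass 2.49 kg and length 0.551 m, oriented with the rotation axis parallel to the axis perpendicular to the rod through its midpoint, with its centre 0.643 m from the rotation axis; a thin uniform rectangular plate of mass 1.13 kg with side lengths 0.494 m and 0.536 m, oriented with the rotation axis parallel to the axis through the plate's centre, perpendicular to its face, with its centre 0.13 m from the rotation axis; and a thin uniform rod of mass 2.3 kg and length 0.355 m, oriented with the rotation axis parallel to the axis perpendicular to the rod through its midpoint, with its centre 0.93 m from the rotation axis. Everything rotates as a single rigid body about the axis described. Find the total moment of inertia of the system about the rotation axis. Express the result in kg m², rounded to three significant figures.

3.18

Thin rod: I_cm = (1/12)ML² = (1/12)(2.49)(0.551)² = 0.062997 kg m²; centre at d = 0.643 m, so the parallel axis theorem gives I = 0.062997 + (2.49)(0.643)² = 1.0925 kg m².
Rectangular plate: I_cm = (1/12)M(a²+b²) = (1/12)(1.13)[(0.494)² + (0.536)²] = 0.050034 kg m²; centre at d = 0.13 m, so the parallel axis theorem gives I = 0.050034 + (1.13)(0.13)² = 0.069131 kg m².
Thin rod: I_cm = (1/12)ML² = (1/12)(2.3)(0.355)² = 0.024155 kg m²; centre at d = 0.93 m, so the parallel axis theorem gives I = 0.024155 + (2.3)(0.93)² = 2.0134 kg m².
Total I = 1.0925 + 0.069131 + 2.0134 = 3.175 kg m².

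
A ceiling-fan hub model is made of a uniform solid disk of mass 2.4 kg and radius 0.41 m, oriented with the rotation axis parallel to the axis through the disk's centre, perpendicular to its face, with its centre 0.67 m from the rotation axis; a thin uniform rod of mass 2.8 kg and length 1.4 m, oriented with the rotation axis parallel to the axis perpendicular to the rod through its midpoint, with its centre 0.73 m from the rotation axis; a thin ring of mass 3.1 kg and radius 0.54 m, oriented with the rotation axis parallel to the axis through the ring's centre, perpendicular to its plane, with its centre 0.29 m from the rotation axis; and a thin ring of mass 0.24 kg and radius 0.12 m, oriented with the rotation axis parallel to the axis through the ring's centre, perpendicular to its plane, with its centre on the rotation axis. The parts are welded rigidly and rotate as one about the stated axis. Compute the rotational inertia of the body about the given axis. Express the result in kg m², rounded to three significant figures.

4.40

Solid disk: I_cm = (1/2)MR² = (1/2)(2.4)(0.41)² = 0.20172 kg m²; centre at d = 0.67 m, so I = I_cm + Md² gives I = 0.20172 + (2.4)(0.67)² = 1.2791 kg m².
Thin rod: I_cm = (1/12)ML² = (1/12)(2.8)(1.4)² = 0.45733 kg m²; centre at d = 0.73 m, so I = I_cm + Md² gives I = 0.45733 + (2.8)(0.73)² = 1.9495 kg m².
Thin ring: I_cm = MR² = (3.1)(0.54)² = 0.90396 kg m²; centre at d = 0.29 m, so I = I_cm + Md² gives I = 0.90396 + (3.1)(0.29)² = 1.1647 kg m².
Thin ring: I_cm = MR² = (0.24)(0.12)² = 0.003456 kg m²; axis through the centre, so I = 0.003456 kg m².
Total I = 1.2791 + 1.9495 + 1.1647 + 0.003456 = 4.3967 kg m².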